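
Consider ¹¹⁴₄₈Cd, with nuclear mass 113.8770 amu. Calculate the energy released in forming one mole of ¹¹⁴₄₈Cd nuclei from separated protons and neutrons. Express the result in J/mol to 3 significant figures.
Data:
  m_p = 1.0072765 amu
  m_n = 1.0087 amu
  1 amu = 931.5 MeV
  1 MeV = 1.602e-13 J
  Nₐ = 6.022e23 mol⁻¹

Total constituent mass: 48 × 1.0072765 + 66 × 1.0087 = 114.9234720 amu
The mass defect is 114.9234720 − 113.8770 = 1.0464720 amu.
E_B = 1.0464720 × 931.5 = 974.789 MeV
Per nucleus in joules: 974.789 MeV × 1.602e-13 J/MeV = 1.5616e-10 J
Per mole: 1.5616e-10 J × 6.022e23 mol⁻¹ = 9.4040e+13 J/mol

9.40e+13 J/mol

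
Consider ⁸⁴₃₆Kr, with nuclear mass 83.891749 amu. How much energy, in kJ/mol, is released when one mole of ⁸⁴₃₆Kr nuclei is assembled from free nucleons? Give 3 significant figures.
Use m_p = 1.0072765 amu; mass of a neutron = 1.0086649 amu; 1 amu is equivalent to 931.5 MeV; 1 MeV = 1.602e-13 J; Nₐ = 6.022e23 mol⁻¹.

7.06e+10 kJ/mol

The nucleus contains 36 protons and 84 − 36 = 48 neutrons.
Σm = 36·m_p + 48·m_n = 36.2619540 + 48.4159152 = 84.6778692 amu
Δm = 84.6778692 − 83.891749 = 0.7861202 amu
Binding energy = Δm·c² = 0.7861202 × 931.5 MeV/amu = 732.271 MeV
Per nucleus in joules: 732.271 MeV × 1.602e-13 J/MeV = 1.1731e-10 J
Per mole: 1.1731e-10 J × 6.022e23 mol⁻¹ = 7.0644e+13 J/mol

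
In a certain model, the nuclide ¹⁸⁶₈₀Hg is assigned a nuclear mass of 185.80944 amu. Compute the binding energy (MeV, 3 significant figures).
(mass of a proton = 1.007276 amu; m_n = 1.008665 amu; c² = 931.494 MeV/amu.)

1580 MeV

With 80 protons and 106 neutrons (A = 186):
Total constituent mass: 80 × 1.007276 + 106 × 1.008665 = 187.500570 amu
The mass defect is 187.500570 − 185.80944 = 1.691130 amu.
E_B = 1.691130 × 931.494 = 1575.28 MeV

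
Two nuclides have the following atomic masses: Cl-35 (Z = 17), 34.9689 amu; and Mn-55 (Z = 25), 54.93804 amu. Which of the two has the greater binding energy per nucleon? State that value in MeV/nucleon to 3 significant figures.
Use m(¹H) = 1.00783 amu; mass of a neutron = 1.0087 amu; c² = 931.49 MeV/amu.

Mn-55; 8.78 MeV/nucleon

Cl-35: Σm = 17(1.00783) + 18(1.0087) = 35.28971 amu; Δm = 0.32081 amu; E_B = 298.83 MeV; E_B/A = 8.538 MeV
Mn-55: Σm = 25(1.00783) + 30(1.0087) = 55.45675 amu; Δm = 0.51871 amu; E_B = 483.1732 MeV; E_B/A = 8.78497 MeV
Mn-55 has the higher binding energy per nucleon, so it is the more tightly bound nucleus.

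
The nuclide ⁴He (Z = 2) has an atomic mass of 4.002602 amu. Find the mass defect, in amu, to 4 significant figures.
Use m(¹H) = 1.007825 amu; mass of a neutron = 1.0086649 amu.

0.03038 amu

The nucleus contains 2 protons and 4 − 2 = 2 neutrons.
Mass of separated nucleons = 2(1.007825) + 2(1.0086649) = 2.015650 + 2.0173298 = 4.0329798 amu
Mass defect Δm = 4.0329798 − 4.002602 = 0.0303778 amu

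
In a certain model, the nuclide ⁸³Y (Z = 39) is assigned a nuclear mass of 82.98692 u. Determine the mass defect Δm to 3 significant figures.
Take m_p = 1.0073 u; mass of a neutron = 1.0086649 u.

Z = 39, so N = A − Z = 83 − 39 = 44.
Mass of separated nucleons = 39(1.0073) + 44(1.0086649) = 39.2847 + 44.3812556 = 83.6659556 u
The mass defect is 83.6659556 − 82.98692 = 0.6790356 u.

0.679 u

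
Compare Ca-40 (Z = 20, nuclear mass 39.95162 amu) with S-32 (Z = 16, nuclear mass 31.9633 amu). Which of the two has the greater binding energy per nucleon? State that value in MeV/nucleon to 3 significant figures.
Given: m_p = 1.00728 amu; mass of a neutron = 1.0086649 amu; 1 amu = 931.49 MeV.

Ca-40; 8.55 MeV/nucleon

Ca-40: Σm = 20(1.00728) + 20(1.0086649) = 40.3188980 amu; Δm = 0.3672780 amu; E_B = 342.12 MeV; E_B/A = 8.553 MeV
S-32: Σm = 16(1.00728) + 16(1.0086649) = 32.2551184 amu; Δm = 0.2918184 amu; E_B = 271.826 MeV; E_B/A = 8.4946 MeV
Ca-40 has the higher binding energy per nucleon, so it is the more tightly bound nucleus.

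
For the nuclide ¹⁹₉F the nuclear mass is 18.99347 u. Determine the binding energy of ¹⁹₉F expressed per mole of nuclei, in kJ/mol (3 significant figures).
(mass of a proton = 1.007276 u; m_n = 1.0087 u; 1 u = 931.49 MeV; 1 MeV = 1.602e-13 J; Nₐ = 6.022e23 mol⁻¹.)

Z = 9, so N = A − Z = 19 − 9 = 10.
Σm = 9·m_p + 10·m_n = 9.065484 + 10.0870 = 19.152484 u
Δm = 19.152484 − 18.99347 = 0.159014 u
Binding energy = Δm·c² = 0.159014 × 931.49 MeV/u = 148.120 MeV
Per nucleus in joules: 148.120 MeV × 1.602e-13 J/MeV = 2.3729e-11 J
Per mole: 2.3729e-11 J × 6.022e23 mol⁻¹ = 1.4290e+13 J/mol

1.43e+10 kJ/mol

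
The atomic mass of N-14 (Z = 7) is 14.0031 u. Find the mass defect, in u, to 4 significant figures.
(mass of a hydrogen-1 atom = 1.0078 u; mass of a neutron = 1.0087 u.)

0.1124 u

The nucleus contains 7 protons and 14 − 7 = 7 neutrons.
Σm = 7·m(¹H) + 7·m_n = 7.0546 + 7.0609 = 14.1155 u
Δm = 14.1155 − 14.0031 = 0.1124 u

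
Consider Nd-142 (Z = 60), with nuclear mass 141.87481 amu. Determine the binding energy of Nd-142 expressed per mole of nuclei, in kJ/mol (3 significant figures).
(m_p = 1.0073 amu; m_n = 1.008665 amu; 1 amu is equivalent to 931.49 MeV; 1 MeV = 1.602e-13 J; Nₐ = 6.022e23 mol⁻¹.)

With 60 protons and 82 neutrons (A = 142):
Mass of separated nucleons = 60(1.0073) + 82(1.008665) = 60.4380 + 82.710530 = 143.148530 amu
Mass defect Δm = 143.148530 − 141.87481 = 1.273720 amu
E_B = 1.273720 × 931.49 = 1186.46 MeV
Per nucleus in joules: 1186.46 MeV × 1.602e-13 J/MeV = 1.9007e-10 J
Per mole: 1.9007e-10 J × 6.022e23 mol⁻¹ = 1.1446e+14 J/mol

1.14e+11 kJ/mol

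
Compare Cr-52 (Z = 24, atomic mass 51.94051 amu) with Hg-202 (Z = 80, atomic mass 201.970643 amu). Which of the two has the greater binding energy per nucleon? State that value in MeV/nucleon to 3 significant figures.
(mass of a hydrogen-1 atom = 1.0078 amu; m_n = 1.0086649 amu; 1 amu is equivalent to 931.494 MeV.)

Cr-52: Σm = 24(1.0078) + 28(1.0086649) = 52.4298172 amu; Δm = 0.4893072 amu; E_B = 455.79 MeV; E_B/A = 8.765 MeV
Hg-202: Σm = 80(1.0078) + 122(1.0086649) = 203.6811178 amu; Δm = 1.7104748 amu; E_B = 1593.3 MeV; E_B/A = 7.888 MeV
Cr-52 has the higher binding energy per nucleon, so it is the more tightly bound nucleus.

Cr-52; 8.77 MeV/nucleon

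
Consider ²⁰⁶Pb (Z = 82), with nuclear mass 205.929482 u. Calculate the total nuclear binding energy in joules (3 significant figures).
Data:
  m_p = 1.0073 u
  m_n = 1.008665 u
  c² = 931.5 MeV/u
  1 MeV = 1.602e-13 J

Mass of separated nucleons = 82(1.0073) + 124(1.008665) = 82.5986 + 125.074460 = 207.673060 u
Δm = 207.673060 − 205.929482 = 1.743578 u
E_B = 1.743578 × 931.5 = 1624.14 MeV
In joules: 1624.14 MeV × 1.602e-13 J/MeV = 2.6019e-10 J

2.60e-10 J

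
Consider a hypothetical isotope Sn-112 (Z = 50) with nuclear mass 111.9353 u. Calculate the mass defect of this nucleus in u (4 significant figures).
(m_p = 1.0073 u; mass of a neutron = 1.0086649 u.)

Σm = 50·m_p + 62·m_n = 50.3650 + 62.5372238 = 112.9022238 u
The mass defect is 112.9022238 − 111.9353 = 0.9669238 u.

0.9669 u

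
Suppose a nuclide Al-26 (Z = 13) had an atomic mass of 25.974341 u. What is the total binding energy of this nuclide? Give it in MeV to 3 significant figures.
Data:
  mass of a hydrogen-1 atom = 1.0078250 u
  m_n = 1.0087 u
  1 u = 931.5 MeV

Z = 13, so N = A − Z = 26 − 13 = 13.
Total constituent mass: 13 × 1.0078250 + 13 × 1.0087 = 26.2148250 u
Mass defect Δm = 26.2148250 − 25.974341 = 0.2404840 u
Converting to energy: 0.2404840 u × 931.5 MeV/u = 224.011 MeV

224 MeV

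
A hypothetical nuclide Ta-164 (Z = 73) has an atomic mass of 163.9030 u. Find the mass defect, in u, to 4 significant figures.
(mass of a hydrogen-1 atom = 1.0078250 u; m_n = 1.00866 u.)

With 73 protons and 91 neutrons (A = 164):
Total constituent mass: 73 × 1.0078250 + 91 × 1.00866 = 165.3592850 u
Δm = 165.3592850 − 163.9030 = 1.4562850 u

1.456 u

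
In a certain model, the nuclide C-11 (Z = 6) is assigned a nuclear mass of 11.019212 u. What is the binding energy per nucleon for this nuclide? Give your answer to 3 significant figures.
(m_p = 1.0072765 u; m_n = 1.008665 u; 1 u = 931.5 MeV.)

5.74 MeV/nucleon

Mass of separated nucleons = 6(1.0072765) + 5(1.008665) = 6.0436590 + 5.043325 = 11.0869840 u
Mass defect Δm = 11.0869840 − 11.019212 = 0.0677720 u
Binding energy = Δm·c² = 0.0677720 × 931.5 MeV/u = 63.1296 MeV
Dividing by A = 11 gives 5.739 MeV per nucleon.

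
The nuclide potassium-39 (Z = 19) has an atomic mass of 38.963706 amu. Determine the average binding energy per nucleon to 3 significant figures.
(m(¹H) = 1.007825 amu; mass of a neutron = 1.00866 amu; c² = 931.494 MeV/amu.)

8.55 MeV/nucleon

Z = 19, so N = A − Z = 39 − 19 = 20.
Mass of separated nucleons = 19(1.007825) + 20(1.00866) = 19.148675 + 20.17320 = 39.321875 amu
The mass defect is 39.321875 − 38.963706 = 0.358169 amu.
Binding energy = Δm·c² = 0.358169 × 931.494 MeV/amu = 333.632 MeV
BE/A = 333.632 MeV / 39 = 8.5547 MeV/nucleon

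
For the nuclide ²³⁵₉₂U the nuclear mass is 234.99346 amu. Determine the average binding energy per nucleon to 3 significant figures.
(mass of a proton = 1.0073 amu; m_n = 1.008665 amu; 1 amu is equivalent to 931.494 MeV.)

Σm = 92·m_p + 143·m_n = 92.6716 + 144.239095 = 236.910695 amu
Δm = 236.910695 − 234.99346 = 1.917235 amu
Converting to energy: 1.917235 amu × 931.494 MeV/amu = 1785.89 MeV
BE/A = 1785.89 MeV / 235 = 7.600 MeV/nucleon

7.60 MeV/nucleon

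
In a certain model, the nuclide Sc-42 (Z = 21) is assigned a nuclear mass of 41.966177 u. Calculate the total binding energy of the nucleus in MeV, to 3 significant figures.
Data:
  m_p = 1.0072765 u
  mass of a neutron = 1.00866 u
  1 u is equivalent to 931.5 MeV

343 MeV

With 21 protons and 21 neutrons (A = 42):
Σm = 21·m_p + 21·m_n = 21.1528065 + 21.18186 = 42.3346665 u
Δm = 42.3346665 − 41.966177 = 0.3684895 u
Converting to energy: 0.3684895 u × 931.5 MeV/u = 343.248 MeV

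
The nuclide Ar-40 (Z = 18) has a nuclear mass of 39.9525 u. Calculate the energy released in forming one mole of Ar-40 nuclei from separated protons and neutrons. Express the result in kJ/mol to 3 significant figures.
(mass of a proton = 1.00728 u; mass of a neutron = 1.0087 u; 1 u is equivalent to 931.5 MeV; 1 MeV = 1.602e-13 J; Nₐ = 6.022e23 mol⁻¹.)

Z = 18, so N = A − Z = 40 − 18 = 22.
Σm = 18·m_p + 22·m_n = 18.13104 + 22.1914 = 40.32244 u
Δm = 40.32244 − 39.9525 = 0.36994 u
E_B = 0.36994 × 931.5 = 344.599 MeV
Per nucleus in joules: 344.599 MeV × 1.602e-13 J/MeV = 5.5205e-11 J
Per mole: 5.5205e-11 J × 6.022e23 mol⁻¹ = 3.3244e+13 J/mol

3.32e+10 kJ/mol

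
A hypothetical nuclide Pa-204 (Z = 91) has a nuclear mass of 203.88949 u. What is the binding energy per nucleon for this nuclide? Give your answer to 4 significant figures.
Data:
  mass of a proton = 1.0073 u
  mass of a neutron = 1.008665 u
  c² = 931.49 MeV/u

8.009 MeV/nucleon

The nucleus contains 91 protons and 204 − 91 = 113 neutrons.
Total constituent mass: 91 × 1.0073 + 113 × 1.008665 = 205.643445 u
Mass defect Δm = 205.643445 − 203.88949 = 1.753955 u
Binding energy = Δm·c² = 1.753955 × 931.49 MeV/u = 1633.79 MeV
Per nucleon: 1633.79 / 204 = 8.009 MeV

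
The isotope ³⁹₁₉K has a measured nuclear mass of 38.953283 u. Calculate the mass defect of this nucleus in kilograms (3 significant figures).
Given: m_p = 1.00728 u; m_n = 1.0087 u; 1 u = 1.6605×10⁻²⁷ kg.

With 19 protons and 20 neutrons (A = 39):
Mass of separated nucleons = 19(1.00728) + 20(1.0087) = 19.13832 + 20.1740 = 39.31232 u
The mass defect is 39.31232 − 38.953283 = 0.359037 u.
In SI units: 0.359037 u × 1.6605×10⁻²⁷ kg/u = 5.9618e-28 kg

5.96e-28 kg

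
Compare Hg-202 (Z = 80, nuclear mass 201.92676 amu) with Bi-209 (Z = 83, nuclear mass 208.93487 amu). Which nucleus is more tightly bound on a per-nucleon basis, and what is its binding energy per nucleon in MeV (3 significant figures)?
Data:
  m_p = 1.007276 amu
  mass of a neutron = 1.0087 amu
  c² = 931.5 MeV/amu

Hg-202; 7.92 MeV/nucleon

Hg-202: Σm = 80(1.007276) + 122(1.0087) = 203.643480 amu; Δm = 1.716720 amu; E_B = 1599.1 MeV; E_B/A = 7.916 MeV
Bi-209: Σm = 83(1.007276) + 126(1.0087) = 210.700108 amu; Δm = 1.765238 amu; E_B = 1644.32 MeV; E_B/A = 7.868 MeV
Hg-202 has the higher binding energy per nucleon, so it is the more tightly bound nucleus.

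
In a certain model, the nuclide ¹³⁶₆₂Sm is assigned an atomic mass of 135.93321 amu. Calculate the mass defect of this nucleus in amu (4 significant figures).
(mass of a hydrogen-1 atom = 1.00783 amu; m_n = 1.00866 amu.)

With 62 protons and 74 neutrons (A = 136):
Σm = 62·m(¹H) + 74·m_n = 62.48546 + 74.64084 = 137.12630 amu
Δm = 137.12630 − 135.93321 = 1.19309 amu

1.193 amu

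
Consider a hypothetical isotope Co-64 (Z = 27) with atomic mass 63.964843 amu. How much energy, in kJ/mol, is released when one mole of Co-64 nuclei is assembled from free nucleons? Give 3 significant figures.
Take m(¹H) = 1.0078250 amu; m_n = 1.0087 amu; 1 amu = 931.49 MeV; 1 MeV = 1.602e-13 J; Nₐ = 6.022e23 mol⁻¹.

5.11e+10 kJ/mol

With 27 protons and 37 neutrons (A = 64):
Total constituent mass: 27 × 1.0078250 + 37 × 1.0087 = 64.5331750 amu
Mass defect Δm = 64.5331750 − 63.964843 = 0.5683320 amu
Converting to energy: 0.5683320 amu × 931.49 MeV/amu = 529.396 MeV
Per nucleus in joules: 529.396 MeV × 1.602e-13 J/MeV = 8.4809e-11 J
Per mole: 8.4809e-11 J × 6.022e23 mol⁻¹ = 5.1072e+13 J/mol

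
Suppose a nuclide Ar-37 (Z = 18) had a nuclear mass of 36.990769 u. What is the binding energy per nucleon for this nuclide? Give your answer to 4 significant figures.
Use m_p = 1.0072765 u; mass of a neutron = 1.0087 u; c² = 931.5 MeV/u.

7.691 MeV/nucleon

Σm = 18·m_p + 19·m_n = 18.1309770 + 19.1653 = 37.2962770 u
The mass defect is 37.2962770 − 36.990769 = 0.3055080 u.
Binding energy = Δm·c² = 0.3055080 × 931.5 MeV/u = 284.581 MeV
Per nucleon: 284.581 / 37 = 7.691 MeV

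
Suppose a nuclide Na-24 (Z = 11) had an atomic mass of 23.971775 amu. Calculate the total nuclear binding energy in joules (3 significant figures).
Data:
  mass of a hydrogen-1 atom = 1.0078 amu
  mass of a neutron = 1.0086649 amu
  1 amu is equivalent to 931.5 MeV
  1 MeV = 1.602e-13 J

3.38e-11 J

Z = 11, so N = A − Z = 24 − 11 = 13.
Mass of separated nucleons = 11(1.0078) + 13(1.0086649) = 11.0858 + 13.1126437 = 24.1984437 amu
Mass defect Δm = 24.1984437 − 23.971775 = 0.2266687 amu
Converting to energy: 0.2266687 amu × 931.5 MeV/amu = 211.142 MeV
In joules: 211.142 MeV × 1.602e-13 J/MeV = 3.3825e-11 J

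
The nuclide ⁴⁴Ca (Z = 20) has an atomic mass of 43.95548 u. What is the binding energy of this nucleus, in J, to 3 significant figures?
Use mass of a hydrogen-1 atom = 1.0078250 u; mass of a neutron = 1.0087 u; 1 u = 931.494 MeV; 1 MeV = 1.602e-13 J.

Mass of separated nucleons = 20(1.0078250) + 24(1.0087) = 20.1565000 + 24.2088 = 44.3653000 u
The mass defect is 44.3653000 − 43.95548 = 0.4098200 u.
Converting to energy: 0.4098200 u × 931.494 MeV/u = 381.745 MeV
In joules: 381.745 MeV × 1.602e-13 J/MeV = 6.1156e-11 J

6.12e-11 J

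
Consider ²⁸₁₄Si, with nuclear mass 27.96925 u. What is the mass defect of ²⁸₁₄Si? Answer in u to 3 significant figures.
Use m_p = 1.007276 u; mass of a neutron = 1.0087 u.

With 14 protons and 14 neutrons (A = 28):
Total constituent mass: 14 × 1.007276 + 14 × 1.0087 = 28.223664 u
Mass defect Δm = 28.223664 − 27.96925 = 0.254414 u

0.254 u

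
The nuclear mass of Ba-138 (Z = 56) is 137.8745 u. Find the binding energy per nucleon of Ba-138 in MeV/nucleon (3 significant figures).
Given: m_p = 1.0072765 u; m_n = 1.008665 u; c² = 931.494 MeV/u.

8.39 MeV/nucleon

Z = 56, so N = A − Z = 138 − 56 = 82.
Σm = 56·m_p + 82·m_n = 56.4074840 + 82.710530 = 139.1180140 u
Mass defect Δm = 139.1180140 − 137.8745 = 1.2435140 u
E_B = 1.2435140 × 931.494 = 1158.33 MeV
BE/A = 1158.33 MeV / 138 = 8.394 MeV/nucleon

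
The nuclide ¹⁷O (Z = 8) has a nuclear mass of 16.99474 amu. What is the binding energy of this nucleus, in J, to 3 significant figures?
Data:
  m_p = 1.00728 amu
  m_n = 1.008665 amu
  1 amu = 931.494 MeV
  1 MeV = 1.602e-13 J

With 8 protons and 9 neutrons (A = 17):
Total constituent mass: 8 × 1.00728 + 9 × 1.008665 = 17.136225 amu
Mass defect Δm = 17.136225 − 16.99474 = 0.141485 amu
Binding energy = Δm·c² = 0.141485 × 931.494 MeV/amu = 131.792 MeV
In joules: 131.792 MeV × 1.602e-13 J/MeV = 2.1113e-11 J

2.11e-11 J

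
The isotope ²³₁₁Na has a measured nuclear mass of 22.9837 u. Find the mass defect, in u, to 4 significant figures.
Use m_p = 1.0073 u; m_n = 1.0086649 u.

Z = 11, so N = A − Z = 23 − 11 = 12.
Total constituent mass: 11 × 1.0073 + 12 × 1.0086649 = 23.1842788 u
Mass defect Δm = 23.1842788 − 22.9837 = 0.2005788 u

0.2006 u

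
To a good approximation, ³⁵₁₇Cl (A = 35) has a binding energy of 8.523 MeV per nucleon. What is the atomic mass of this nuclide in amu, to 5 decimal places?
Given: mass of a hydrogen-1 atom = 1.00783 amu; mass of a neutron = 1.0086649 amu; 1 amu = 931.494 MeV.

Total binding energy = 35 × 8.523 = 298.305 MeV
Mass defect = 298.305 MeV / (931.494 MeV/amu) = 0.3202436 amu
Constituent mass = 17(1.00783) + 18(1.0086649) = 35.2890782 amu
Atomic mass = 35.2890782 − 0.3202436 = 34.9688346 amu ≈ 34.96883 amu (to 5 decimal places)

34.96883 amu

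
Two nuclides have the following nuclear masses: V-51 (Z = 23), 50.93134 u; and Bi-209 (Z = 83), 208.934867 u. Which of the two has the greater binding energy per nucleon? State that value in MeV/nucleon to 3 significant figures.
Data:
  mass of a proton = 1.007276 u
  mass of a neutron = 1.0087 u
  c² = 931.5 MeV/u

V-51; 8.76 MeV/nucleon

V-51: Σm = 23(1.007276) + 28(1.0087) = 51.410948 u; Δm = 0.479608 u; E_B = 446.75 MeV; E_B/A = 8.760 MeV
Bi-209: Σm = 83(1.007276) + 126(1.0087) = 210.700108 u; Δm = 1.765241 u; E_B = 1644.32 MeV; E_B/A = 7.868 MeV
V-51 has the higher binding energy per nucleon, so it is the more tightly bound nucleus.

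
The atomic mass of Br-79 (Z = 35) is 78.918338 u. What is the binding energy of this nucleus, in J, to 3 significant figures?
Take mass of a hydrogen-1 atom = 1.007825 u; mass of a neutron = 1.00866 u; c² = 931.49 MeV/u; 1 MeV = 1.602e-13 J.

1.10e-10 J

Σm = 35·m(¹H) + 44·m_n = 35.273875 + 44.38104 = 79.654915 u
Δm = 79.654915 − 78.918338 = 0.736577 u
E_B = 0.736577 × 931.49 = 686.114 MeV
In joules: 686.114 MeV × 1.602e-13 J/MeV = 1.0992e-10 J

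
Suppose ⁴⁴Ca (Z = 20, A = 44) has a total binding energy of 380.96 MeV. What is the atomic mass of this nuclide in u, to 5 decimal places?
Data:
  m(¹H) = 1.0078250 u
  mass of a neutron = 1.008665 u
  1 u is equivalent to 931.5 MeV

Mass defect = 380.96 MeV / (931.5 MeV/u) = 0.4089748 u
Constituent mass = 20(1.0078250) + 24(1.008665) = 44.3644600 u
Atomic mass = 44.3644600 − 0.4089748 = 43.9554852 u ≈ 43.95549 u (to 5 decimal places)

43.95549 u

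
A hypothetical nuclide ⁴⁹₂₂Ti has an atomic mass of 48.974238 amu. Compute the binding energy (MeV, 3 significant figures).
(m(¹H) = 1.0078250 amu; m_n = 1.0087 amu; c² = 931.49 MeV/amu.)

403 MeV

The nucleus contains 22 protons and 49 − 22 = 27 neutrons.
Σm = 22·m(¹H) + 27·m_n = 22.1721500 + 27.2349 = 49.4070500 amu
The mass defect is 49.4070500 − 48.974238 = 0.4328120 amu.
E_B = 0.4328120 × 931.49 = 403.160 MeV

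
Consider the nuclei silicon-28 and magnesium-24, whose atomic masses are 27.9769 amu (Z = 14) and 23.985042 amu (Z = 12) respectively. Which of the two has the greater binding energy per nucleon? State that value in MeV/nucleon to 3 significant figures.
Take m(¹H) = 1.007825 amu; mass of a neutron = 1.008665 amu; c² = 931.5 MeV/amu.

silicon-28; 8.45 MeV/nucleon

silicon-28: Σm = 14(1.007825) + 14(1.008665) = 28.230860 amu; Δm = 0.253960 amu; E_B = 236.56 MeV; E_B/A = 8.449 MeV
magnesium-24: Σm = 12(1.007825) + 12(1.008665) = 24.197880 amu; Δm = 0.212838 amu; E_B = 198.26 MeV; E_B/A = 8.261 MeV
silicon-28 has the higher binding energy per nucleon, so it is the more tightly bound nucleus.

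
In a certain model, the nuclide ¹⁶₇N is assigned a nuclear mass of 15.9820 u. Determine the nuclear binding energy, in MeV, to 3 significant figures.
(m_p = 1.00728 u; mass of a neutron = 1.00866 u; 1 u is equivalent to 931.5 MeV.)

137 MeV

With 7 protons and 9 neutrons (A = 16):
Σm = 7·m_p + 9·m_n = 7.05096 + 9.07794 = 16.12890 u
Δm = 16.12890 − 15.9820 = 0.14690 u
E_B = 0.14690 × 931.5 = 136.837 MeV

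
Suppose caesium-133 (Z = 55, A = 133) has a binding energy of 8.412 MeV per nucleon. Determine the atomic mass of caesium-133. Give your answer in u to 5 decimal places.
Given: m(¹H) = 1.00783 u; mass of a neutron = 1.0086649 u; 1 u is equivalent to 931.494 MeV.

Total binding energy = 133 × 8.412 = 1118.796 MeV
Mass defect = 1118.796 MeV / (931.494 MeV/u) = 1.2010770 u
Constituent mass = 55(1.00783) + 78(1.0086649) = 134.1065122 u
Atomic mass = 134.1065122 − 1.2010770 = 132.9054352 u ≈ 132.90544 u (to 5 decimal places)

132.90544 u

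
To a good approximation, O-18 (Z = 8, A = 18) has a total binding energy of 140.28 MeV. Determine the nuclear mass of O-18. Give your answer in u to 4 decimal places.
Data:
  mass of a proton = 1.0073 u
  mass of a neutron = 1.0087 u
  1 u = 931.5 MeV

17.9948 u

Mass defect = 140.28 MeV / (931.5 MeV/u) = 0.150596 u
Constituent mass = 8(1.0073) + 10(1.0087) = 18.1454 u
Nuclear mass = 18.1454 − 0.150596 = 17.994804 u ≈ 17.9948 u (to 4 decimal places)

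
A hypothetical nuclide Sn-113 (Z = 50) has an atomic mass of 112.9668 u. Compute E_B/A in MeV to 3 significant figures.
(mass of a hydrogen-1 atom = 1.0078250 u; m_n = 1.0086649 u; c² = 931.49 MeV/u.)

8.00 MeV/nucleon

With 50 protons and 63 neutrons (A = 113):
Mass of separated nucleons = 50(1.0078250) + 63(1.0086649) = 50.3912500 + 63.5458887 = 113.9371387 u
The mass defect is 113.9371387 − 112.9668 = 0.9703387 u.
Binding energy = Δm·c² = 0.9703387 × 931.49 MeV/u = 903.861 MeV
Dividing by A = 113 gives 7.999 MeV per nucleon.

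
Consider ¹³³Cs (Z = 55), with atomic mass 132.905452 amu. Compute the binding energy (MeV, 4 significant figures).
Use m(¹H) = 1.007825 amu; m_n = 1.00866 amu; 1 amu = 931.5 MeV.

Total constituent mass: 55 × 1.007825 + 78 × 1.00866 = 134.105855 amu
Δm = 134.105855 − 132.905452 = 1.200403 amu
Converting to energy: 1.200403 amu × 931.5 MeV/amu = 1118.18 MeV

1118 MeV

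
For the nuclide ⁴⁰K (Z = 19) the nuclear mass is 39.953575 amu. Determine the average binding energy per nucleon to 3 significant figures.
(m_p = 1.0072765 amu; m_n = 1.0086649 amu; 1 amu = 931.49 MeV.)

8.54 MeV/nucleon

With 19 protons and 21 neutrons (A = 40):
Mass of separated nucleons = 19(1.0072765) + 21(1.0086649) = 19.1382535 + 21.1819629 = 40.3202164 amu
Mass defect Δm = 40.3202164 − 39.953575 = 0.3666414 amu
Converting to energy: 0.3666414 amu × 931.49 MeV/amu = 341.523 MeV
BE/A = 341.523 MeV / 40 = 8.538 MeV/nucleon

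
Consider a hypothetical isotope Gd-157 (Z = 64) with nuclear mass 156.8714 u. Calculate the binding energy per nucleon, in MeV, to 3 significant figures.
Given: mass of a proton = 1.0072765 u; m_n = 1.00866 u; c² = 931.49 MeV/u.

8.30 MeV/nucleon

With 64 protons and 93 neutrons (A = 157):
Mass of separated nucleons = 64(1.0072765) + 93(1.00866) = 64.4656960 + 93.80538 = 158.2710760 u
Δm = 158.2710760 − 156.8714 = 1.3996760 u
E_B = 1.3996760 × 931.49 = 1303.78 MeV
Dividing by A = 157 gives 8.304 MeV per nucleon.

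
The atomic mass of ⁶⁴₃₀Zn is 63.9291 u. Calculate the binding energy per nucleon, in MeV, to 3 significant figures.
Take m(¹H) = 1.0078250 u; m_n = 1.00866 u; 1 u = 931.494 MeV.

8.73 MeV/nucleon

Z = 30, so N = A − Z = 64 − 30 = 34.
Mass of separated nucleons = 30(1.0078250) + 34(1.00866) = 30.2347500 + 34.29444 = 64.5291900 u
Δm = 64.5291900 − 63.9291 = 0.6000900 u
Binding energy = Δm·c² = 0.6000900 × 931.494 MeV/u = 558.980 MeV
Dividing by A = 64 gives 8.734 MeV per nucleon.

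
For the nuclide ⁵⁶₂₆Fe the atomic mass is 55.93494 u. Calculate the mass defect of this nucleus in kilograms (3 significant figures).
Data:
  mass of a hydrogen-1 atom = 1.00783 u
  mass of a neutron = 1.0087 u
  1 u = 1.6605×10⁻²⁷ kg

8.79e-28 kg

Z = 26, so N = A − Z = 56 − 26 = 30.
Mass of separated nucleons = 26(1.00783) + 30(1.0087) = 26.20358 + 30.2610 = 56.46458 u
The mass defect is 56.46458 − 55.93494 = 0.52964 u.
In SI units: 0.52964 u × 1.6605×10⁻²⁷ kg/u = 8.7947e-28 kg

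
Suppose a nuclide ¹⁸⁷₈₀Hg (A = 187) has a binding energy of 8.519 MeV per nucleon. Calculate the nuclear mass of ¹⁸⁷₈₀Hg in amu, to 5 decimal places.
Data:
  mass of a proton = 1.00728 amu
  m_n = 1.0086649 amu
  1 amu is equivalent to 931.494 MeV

186.79933 amu

Total binding energy = 187 × 8.519 = 1593.053 MeV
Mass defect = 1593.053 MeV / (931.494 MeV/amu) = 1.7102128 amu
Constituent mass = 80(1.00728) + 107(1.0086649) = 188.5095443 amu
Nuclear mass = 188.5095443 − 1.7102128 = 186.7993315 amu ≈ 186.79933 amu (to 5 decimal places)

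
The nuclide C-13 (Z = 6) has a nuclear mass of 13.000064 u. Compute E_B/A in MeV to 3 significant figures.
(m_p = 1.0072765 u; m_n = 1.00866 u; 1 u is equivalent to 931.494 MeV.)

Total constituent mass: 6 × 1.0072765 + 7 × 1.00866 = 13.1042790 u
Mass defect Δm = 13.1042790 − 13.000064 = 0.1042150 u
Converting to energy: 0.1042150 u × 931.494 MeV/u = 97.0756 MeV
Per nucleon: 97.0756 / 13 = 7.467 MeV

7.47 MeV/nucleon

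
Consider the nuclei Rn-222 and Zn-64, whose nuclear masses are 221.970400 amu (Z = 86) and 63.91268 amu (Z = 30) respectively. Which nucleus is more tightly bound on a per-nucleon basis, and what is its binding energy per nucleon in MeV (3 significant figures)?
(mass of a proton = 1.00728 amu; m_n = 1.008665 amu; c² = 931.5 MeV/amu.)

Rn-222: Σm = 86(1.00728) + 136(1.008665) = 223.804520 amu; Δm = 1.834120 amu; E_B = 1708.5 MeV; E_B/A = 7.696 MeV
Zn-64: Σm = 30(1.00728) + 34(1.008665) = 64.513010 amu; Δm = 0.600330 amu; E_B = 559.21 MeV; E_B/A = 8.738 MeV
Zn-64 has the higher binding energy per nucleon, so it is the more tightly bound nucleus.

Zn-64; 8.74 MeV/nucleon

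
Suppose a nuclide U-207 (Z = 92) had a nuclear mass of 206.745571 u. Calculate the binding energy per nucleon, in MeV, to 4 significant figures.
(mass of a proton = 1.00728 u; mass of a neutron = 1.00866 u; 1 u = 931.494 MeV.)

Total constituent mass: 92 × 1.00728 + 115 × 1.00866 = 208.66566 u
The mass defect is 208.66566 − 206.745571 = 1.920089 u.
E_B = 1.920089 × 931.494 = 1788.55 MeV
Per nucleon: 1788.55 / 207 = 8.640 MeV

8.640 MeV/nucleon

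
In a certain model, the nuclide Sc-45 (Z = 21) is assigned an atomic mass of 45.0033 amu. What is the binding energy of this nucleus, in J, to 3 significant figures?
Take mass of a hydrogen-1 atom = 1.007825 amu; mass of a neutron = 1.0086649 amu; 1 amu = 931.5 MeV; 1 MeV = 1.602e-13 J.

With 21 protons and 24 neutrons (A = 45):
Σm = 21·m(¹H) + 24·m_n = 21.164325 + 24.2079576 = 45.3722826 amu
The mass defect is 45.3722826 − 45.0033 = 0.3689826 amu.
Converting to energy: 0.3689826 amu × 931.5 MeV/amu = 343.707 MeV
In joules: 343.707 MeV × 1.602e-13 J/MeV = 5.5062e-11 J

5.51e-11 J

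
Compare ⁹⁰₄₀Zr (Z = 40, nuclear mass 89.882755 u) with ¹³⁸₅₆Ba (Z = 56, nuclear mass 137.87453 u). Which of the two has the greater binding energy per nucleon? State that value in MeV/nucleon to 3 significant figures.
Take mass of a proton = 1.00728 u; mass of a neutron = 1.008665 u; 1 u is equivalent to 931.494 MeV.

⁹⁰₄₀Zr: Σm = 40(1.00728) + 50(1.008665) = 90.724450 u; Δm = 0.841695 u; E_B = 784.03 MeV; E_B/A = 8.711 MeV
¹³⁸₅₆Ba: Σm = 56(1.00728) + 82(1.008665) = 139.118210 u; Δm = 1.243680 u; E_B = 1158.48 MeV; E_B/A = 8.3948 MeV
⁹⁰₄₀Zr has the higher binding energy per nucleon, so it is the more tightly bound nucleus.

⁹⁰₄₀Zr; 8.71 MeV/nucleon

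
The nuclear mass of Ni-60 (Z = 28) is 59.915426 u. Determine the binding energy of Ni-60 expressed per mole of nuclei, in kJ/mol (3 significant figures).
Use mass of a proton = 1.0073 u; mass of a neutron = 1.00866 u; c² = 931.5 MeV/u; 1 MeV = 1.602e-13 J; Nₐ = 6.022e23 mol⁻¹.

5.09e+10 kJ/mol

Z = 28, so N = A − Z = 60 − 28 = 32.
Total constituent mass: 28 × 1.0073 + 32 × 1.00866 = 60.48152 u
Δm = 60.48152 − 59.915426 = 0.566094 u
Binding energy = Δm·c² = 0.566094 × 931.5 MeV/u = 527.317 MeV
Per nucleus in joules: 527.317 MeV × 1.602e-13 J/MeV = 8.4476e-11 J
Per mole: 8.4476e-11 J × 6.022e23 mol⁻¹ = 5.0871e+13 J/mol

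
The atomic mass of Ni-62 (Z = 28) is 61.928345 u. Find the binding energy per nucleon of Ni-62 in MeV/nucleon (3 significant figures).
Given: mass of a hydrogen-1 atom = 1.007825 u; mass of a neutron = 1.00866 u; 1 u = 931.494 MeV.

8.79 MeV/nucleon

With 28 protons and 34 neutrons (A = 62):
Total constituent mass: 28 × 1.007825 + 34 × 1.00866 = 62.513540 u
Δm = 62.513540 − 61.928345 = 0.585195 u
Converting to energy: 0.585195 u × 931.494 MeV/u = 545.106 MeV
Dividing by A = 62 gives 8.792 MeV per nucleon.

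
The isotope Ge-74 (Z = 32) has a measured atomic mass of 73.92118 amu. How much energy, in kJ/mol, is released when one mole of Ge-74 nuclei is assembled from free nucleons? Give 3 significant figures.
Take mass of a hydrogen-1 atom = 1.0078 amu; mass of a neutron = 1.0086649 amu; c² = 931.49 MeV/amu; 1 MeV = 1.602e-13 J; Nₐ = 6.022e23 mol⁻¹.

Σm = 32·m(¹H) + 42·m_n = 32.2496 + 42.3639258 = 74.6135258 amu
The mass defect is 74.6135258 − 73.92118 = 0.6923458 amu.
Converting to energy: 0.6923458 amu × 931.49 MeV/amu = 644.913 MeV
Per nucleus in joules: 644.913 MeV × 1.602e-13 J/MeV = 1.0332e-10 J
Per mole: 1.0332e-10 J × 6.022e23 mol⁻¹ = 6.2219e+13 J/mol

6.22e+10 kJ/mol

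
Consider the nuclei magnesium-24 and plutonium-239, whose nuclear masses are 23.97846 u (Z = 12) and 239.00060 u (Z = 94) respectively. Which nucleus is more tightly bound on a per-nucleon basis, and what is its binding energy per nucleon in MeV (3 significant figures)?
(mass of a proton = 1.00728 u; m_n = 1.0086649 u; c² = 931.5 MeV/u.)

magnesium-24; 8.26 MeV/nucleon

magnesium-24: Σm = 12(1.00728) + 12(1.0086649) = 24.1913388 u; Δm = 0.2128788 u; E_B = 198.297 MeV; E_B/A = 8.262 MeV
plutonium-239: Σm = 94(1.00728) + 145(1.0086649) = 240.9407305 u; Δm = 1.9401305 u; E_B = 1807.2 MeV; E_B/A = 7.562 MeV
magnesium-24 has the higher binding energy per nucleon, so it is the more tightly bound nucleus.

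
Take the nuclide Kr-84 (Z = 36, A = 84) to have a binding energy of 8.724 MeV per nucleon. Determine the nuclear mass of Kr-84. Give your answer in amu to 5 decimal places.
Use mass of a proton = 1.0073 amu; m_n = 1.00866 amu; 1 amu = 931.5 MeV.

83.89177 amu

Total binding energy = 84 × 8.724 = 732.816 MeV
Mass defect = 732.816 MeV / (931.5 MeV/amu) = 0.7867053 amu
Constituent mass = 36(1.0073) + 48(1.00866) = 84.67848 amu
Nuclear mass = 84.67848 − 0.7867053 = 83.8917747 amu ≈ 83.89177 amu (to 5 decimal places)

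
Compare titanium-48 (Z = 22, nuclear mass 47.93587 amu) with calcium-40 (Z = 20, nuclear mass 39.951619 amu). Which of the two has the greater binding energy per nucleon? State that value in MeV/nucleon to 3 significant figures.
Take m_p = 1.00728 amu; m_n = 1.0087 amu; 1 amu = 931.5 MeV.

titanium-48: Σm = 22(1.00728) + 26(1.0087) = 48.38636 amu; Δm = 0.45049 amu; E_B = 419.63 MeV; E_B/A = 8.742 MeV
calcium-40: Σm = 20(1.00728) + 20(1.0087) = 40.31960 amu; Δm = 0.367981 amu; E_B = 342.77 MeV; E_B/A = 8.569 MeV
titanium-48 has the higher binding energy per nucleon, so it is the more tightly bound nucleus.

titanium-48; 8.74 MeV/nucleon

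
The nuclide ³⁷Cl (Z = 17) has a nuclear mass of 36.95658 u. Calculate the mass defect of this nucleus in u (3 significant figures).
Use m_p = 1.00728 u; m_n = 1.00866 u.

0.340 u

Σm = 17·m_p + 20·m_n = 17.12376 + 20.17320 = 37.29696 u
Δm = 37.29696 − 36.95658 = 0.34038 u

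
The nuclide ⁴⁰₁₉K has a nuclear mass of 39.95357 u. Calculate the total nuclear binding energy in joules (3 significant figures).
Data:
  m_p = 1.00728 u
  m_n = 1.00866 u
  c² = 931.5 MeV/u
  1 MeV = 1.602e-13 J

5.47e-11 J

The nucleus contains 19 protons and 40 − 19 = 21 neutrons.
Σm = 19·m_p + 21·m_n = 19.13832 + 21.18186 = 40.32018 u
The mass defect is 40.32018 − 39.95357 = 0.36661 u.
Converting to energy: 0.36661 u × 931.5 MeV/u = 341.497 MeV
In joules: 341.497 MeV × 1.602e-13 J/MeV = 5.4708e-11 J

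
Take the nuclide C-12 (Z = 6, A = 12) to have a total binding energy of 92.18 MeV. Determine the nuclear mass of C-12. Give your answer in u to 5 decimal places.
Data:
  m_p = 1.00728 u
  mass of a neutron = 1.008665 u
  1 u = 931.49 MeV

Mass defect = 92.18 MeV / (931.49 MeV/u) = 0.0989597 u
Constituent mass = 6(1.00728) + 6(1.008665) = 12.095670 u
Nuclear mass = 12.095670 − 0.0989597 = 11.9967103 u ≈ 11.99671 u (to 5 decimal places)

11.99671 u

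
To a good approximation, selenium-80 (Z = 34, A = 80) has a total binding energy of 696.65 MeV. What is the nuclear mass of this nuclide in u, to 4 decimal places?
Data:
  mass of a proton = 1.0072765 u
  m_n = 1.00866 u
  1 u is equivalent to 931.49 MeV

79.8979 u

Mass defect = 696.65 MeV / (931.49 MeV/u) = 0.747888 u
Constituent mass = 34(1.0072765) + 46(1.00866) = 80.6457610 u
Nuclear mass = 80.6457610 − 0.747888 = 79.8978730 u ≈ 79.8979 u (to 4 decimal places)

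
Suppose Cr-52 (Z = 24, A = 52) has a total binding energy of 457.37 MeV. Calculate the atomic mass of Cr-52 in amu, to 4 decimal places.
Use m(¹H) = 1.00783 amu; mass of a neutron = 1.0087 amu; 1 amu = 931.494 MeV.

Mass defect = 457.37 MeV / (931.494 MeV/amu) = 0.491007 amu
Constituent mass = 24(1.00783) + 28(1.0087) = 52.43152 amu
Atomic mass = 52.43152 − 0.491007 = 51.940513 amu ≈ 51.9405 amu (to 4 decimal places)

51.9405 amu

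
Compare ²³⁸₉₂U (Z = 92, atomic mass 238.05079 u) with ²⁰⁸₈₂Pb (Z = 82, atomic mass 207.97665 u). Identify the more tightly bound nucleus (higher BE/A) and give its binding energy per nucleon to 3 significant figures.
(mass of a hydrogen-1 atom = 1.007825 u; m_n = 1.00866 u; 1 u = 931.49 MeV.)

²⁰⁸₈₂Pb; 7.86 MeV/nucleon

²³⁸₉₂U: Σm = 92(1.007825) + 146(1.00866) = 239.984260 u; Δm = 1.933470 u; E_B = 1801.0 MeV; E_B/A = 7.567 MeV
²⁰⁸₈₂Pb: Σm = 82(1.007825) + 126(1.00866) = 209.732810 u; Δm = 1.756160 u; E_B = 1635.845 MeV; E_B/A = 7.8646 MeV
²⁰⁸₈₂Pb has the higher binding energy per nucleon, so it is the more tightly bound nucleus.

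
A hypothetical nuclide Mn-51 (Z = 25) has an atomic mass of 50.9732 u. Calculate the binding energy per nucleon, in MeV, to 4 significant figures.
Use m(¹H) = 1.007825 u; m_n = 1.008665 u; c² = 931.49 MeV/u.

8.177 MeV/nucleon

The nucleus contains 25 protons and 51 − 25 = 26 neutrons.
Mass of separated nucleons = 25(1.007825) + 26(1.008665) = 25.195625 + 26.225290 = 51.420915 u
Δm = 51.420915 − 50.9732 = 0.447715 u
Converting to energy: 0.447715 u × 931.49 MeV/u = 417.042 MeV
Per nucleon: 417.042 / 51 = 8.177 MeV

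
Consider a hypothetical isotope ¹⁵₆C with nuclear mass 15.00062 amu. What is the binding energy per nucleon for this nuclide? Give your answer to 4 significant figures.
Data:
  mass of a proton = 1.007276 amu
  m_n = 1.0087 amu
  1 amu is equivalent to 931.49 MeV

Total constituent mass: 6 × 1.007276 + 9 × 1.0087 = 15.121956 amu
Mass defect Δm = 15.121956 − 15.00062 = 0.121336 amu
Converting to energy: 0.121336 amu × 931.49 MeV/amu = 113.023 MeV
Dividing by A = 15 gives 7.535 MeV per nucleon.

7.535 MeV/nucleon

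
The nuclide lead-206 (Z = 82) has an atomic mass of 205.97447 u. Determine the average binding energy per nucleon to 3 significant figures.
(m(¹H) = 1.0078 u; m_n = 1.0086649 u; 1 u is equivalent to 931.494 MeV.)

Σm = 82·m(¹H) + 124·m_n = 82.6396 + 125.0744476 = 207.7140476 u
Mass defect Δm = 207.7140476 − 205.97447 = 1.7395776 u
E_B = 1.7395776 × 931.494 = 1620.41 MeV
Per nucleon: 1620.41 / 206 = 7.866 MeV

7.87 MeV/nucleon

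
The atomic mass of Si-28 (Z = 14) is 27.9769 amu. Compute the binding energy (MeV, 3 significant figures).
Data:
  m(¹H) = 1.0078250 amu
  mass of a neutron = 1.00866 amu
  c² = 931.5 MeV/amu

With 14 protons and 14 neutrons (A = 28):
Σm = 14·m(¹H) + 14·m_n = 14.1095500 + 14.12124 = 28.2307900 amu
Δm = 28.2307900 − 27.9769 = 0.2538900 amu
E_B = 0.2538900 × 931.5 = 236.499 MeV

236 MeV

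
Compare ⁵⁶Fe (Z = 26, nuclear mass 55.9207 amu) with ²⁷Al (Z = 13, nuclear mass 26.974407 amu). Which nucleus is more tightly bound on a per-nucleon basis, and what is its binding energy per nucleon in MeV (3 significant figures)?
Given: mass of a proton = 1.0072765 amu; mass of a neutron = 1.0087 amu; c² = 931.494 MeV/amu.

⁵⁶Fe: Σm = 26(1.0072765) + 30(1.0087) = 56.4501890 amu; Δm = 0.5294890 amu; E_B = 493.216 MeV; E_B/A = 8.807 MeV
²⁷Al: Σm = 13(1.0072765) + 14(1.0087) = 27.2163945 amu; Δm = 0.2419875 amu; E_B = 225.41 MeV; E_B/A = 8.349 MeV
⁵⁶Fe has the higher binding energy per nucleon, so it is the more tightly bound nucleus.

⁵⁶Fe; 8.81 MeV/nucleon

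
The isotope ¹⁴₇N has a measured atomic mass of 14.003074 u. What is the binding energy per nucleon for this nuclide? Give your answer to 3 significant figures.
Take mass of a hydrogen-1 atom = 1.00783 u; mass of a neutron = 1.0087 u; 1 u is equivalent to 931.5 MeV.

Total constituent mass: 7 × 1.00783 + 7 × 1.0087 = 14.11571 u
The mass defect is 14.11571 − 14.003074 = 0.112636 u.
Converting to energy: 0.112636 u × 931.5 MeV/u = 104.920 MeV
BE/A = 104.920 MeV / 14 = 7.494 MeV/nucleon

7.49 MeV/nucleon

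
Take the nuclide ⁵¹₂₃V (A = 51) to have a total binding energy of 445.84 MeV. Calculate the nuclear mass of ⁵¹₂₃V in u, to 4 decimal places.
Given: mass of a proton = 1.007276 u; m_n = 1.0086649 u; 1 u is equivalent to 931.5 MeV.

50.9313 u

Mass defect = 445.84 MeV / (931.5 MeV/u) = 0.478626 u
Constituent mass = 23(1.007276) + 28(1.0086649) = 51.4099652 u
Nuclear mass = 51.4099652 − 0.478626 = 50.9313392 u ≈ 50.9313 u (to 4 decimal places)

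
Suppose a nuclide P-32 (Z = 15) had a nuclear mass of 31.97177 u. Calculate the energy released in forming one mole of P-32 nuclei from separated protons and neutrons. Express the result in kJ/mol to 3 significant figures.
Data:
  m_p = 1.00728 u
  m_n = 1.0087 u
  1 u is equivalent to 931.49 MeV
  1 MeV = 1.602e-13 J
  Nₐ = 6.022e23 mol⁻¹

2.56e+10 kJ/mol

With 15 protons and 17 neutrons (A = 32):
Σm = 15·m_p + 17·m_n = 15.10920 + 17.1479 = 32.25710 u
Mass defect Δm = 32.25710 − 31.97177 = 0.28533 u
Binding energy = Δm·c² = 0.28533 × 931.49 MeV/u = 265.782 MeV
Per nucleus in joules: 265.782 MeV × 1.602e-13 J/MeV = 4.2578e-11 J
Per mole: 4.2578e-11 J × 6.022e23 mol⁻¹ = 2.5640e+13 J/mol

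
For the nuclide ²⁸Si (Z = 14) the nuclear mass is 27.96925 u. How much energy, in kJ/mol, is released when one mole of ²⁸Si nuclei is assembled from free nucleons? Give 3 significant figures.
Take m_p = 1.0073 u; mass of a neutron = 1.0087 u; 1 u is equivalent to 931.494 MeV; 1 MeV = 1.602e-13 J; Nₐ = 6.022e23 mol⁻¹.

2.29e+10 kJ/mol

Z = 14, so N = A − Z = 28 − 14 = 14.
Mass of separated nucleons = 14(1.0073) + 14(1.0087) = 14.1022 + 14.1218 = 28.2240 u
Δm = 28.2240 − 27.96925 = 0.25475 u
Binding energy = Δm·c² = 0.25475 × 931.494 MeV/u = 237.298 MeV
Per nucleus in joules: 237.298 MeV × 1.602e-13 J/MeV = 3.8015e-11 J
Per mole: 3.8015e-11 J × 6.022e23 mol⁻¹ = 2.2893e+13 J/mol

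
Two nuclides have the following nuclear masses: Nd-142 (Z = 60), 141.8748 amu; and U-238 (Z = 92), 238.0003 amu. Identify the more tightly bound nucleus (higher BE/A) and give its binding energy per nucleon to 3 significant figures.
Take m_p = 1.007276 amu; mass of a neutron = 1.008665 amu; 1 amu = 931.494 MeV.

Nd-142; 8.35 MeV/nucleon

Nd-142: Σm = 60(1.007276) + 82(1.008665) = 143.147090 amu; Δm = 1.272290 amu; E_B = 1185.1 MeV; E_B/A = 8.346 MeV
U-238: Σm = 92(1.007276) + 146(1.008665) = 239.934482 amu; Δm = 1.934182 amu; E_B = 1801.7 MeV; E_B/A = 7.570 MeV
Nd-142 has the higher binding energy per nucleon, so it is the more tightly bound nucleus.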